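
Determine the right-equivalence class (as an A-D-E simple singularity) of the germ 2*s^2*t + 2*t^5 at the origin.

D6

The Hessian of f at 0 has rank 0. Corank 2; j^3 = 2*s^2*t has shape L^2 M (L != M), so D-series; mu = 6 gives D_6.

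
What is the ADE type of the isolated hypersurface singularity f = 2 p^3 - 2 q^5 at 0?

The Hessian of f at 0 has rank 0. Corank 2; j^3 = 2*p^3 is a perfect cube, so E-series; the 5-jet and mu = 8 give E_8.

E8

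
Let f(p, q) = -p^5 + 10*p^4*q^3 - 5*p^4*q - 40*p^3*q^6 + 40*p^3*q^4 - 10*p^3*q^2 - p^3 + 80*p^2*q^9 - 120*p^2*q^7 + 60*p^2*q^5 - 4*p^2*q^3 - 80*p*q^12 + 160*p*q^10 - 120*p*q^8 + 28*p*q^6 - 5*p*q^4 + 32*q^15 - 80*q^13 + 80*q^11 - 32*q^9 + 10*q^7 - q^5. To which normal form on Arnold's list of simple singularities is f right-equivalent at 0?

E_{8}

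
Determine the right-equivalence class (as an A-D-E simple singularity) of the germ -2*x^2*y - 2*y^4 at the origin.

D_{5}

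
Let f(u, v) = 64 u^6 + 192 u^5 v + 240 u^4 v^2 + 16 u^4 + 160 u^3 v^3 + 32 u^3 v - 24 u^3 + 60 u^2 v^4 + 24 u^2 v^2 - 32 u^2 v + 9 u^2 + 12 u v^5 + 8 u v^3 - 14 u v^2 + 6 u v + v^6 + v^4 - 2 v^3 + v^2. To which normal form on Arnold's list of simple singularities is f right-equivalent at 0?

A5

The Hessian of f at 0 is [[18, 6], [6, 2]] with rank 1, so corank 1. A Groebner basis of the Jacobian ideal J(f) in C{u,v} is {u*v^2 + 54*u*v - 405*u/4 + 87*v^2/4 - 135*v/4, -135*u*v + 243*u + v^3 - 54*v^2 + 81*v, u^2 + u*v - 3*u/4 + v^2/4 - v/4}; counting standard monomials gives mu = 5. Corank 1: A-series; mu = 5 gives A_5.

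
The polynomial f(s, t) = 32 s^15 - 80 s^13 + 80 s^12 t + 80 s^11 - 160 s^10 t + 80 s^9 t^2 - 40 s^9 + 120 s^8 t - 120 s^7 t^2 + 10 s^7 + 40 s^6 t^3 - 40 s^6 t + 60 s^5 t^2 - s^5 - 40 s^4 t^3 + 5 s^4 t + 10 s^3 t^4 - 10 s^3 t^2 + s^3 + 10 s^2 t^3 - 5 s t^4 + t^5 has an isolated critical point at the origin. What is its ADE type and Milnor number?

The Hessian of f at 0 has rank 0. Corank 2; j^3 = s^3 is a perfect cube, so E-series; the 5-jet and mu = 8 give E_8.

Type E8, Milnor number mu = 8.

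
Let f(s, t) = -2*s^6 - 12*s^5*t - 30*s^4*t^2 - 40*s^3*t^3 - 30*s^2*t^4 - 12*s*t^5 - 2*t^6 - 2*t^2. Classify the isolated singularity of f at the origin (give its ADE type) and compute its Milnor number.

Type A_5, Milnor number mu = 5.

The Hessian of f at 0 has rank 1. Corank 1: A-series; mu = 5 gives A_5.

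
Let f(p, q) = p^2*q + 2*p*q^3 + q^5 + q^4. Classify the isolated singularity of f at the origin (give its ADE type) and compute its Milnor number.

The Hessian of f at 0 is [[0, 0], [0, 0]] with rank 0, so corank 2. A Groebner basis of the Jacobian ideal J(f) in C{p,q} is {p*q^2, p*q + q^3, p^2 - 4*p*q}; counting standard monomials gives mu = 5. Corank 2; j^3 = p^2*q has shape L^2 M (L != M), so D-series; mu = 5 gives D_5.

Type D_{5}, Milnor number mu = 5.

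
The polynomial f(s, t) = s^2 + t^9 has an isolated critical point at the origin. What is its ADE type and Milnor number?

The Hessian of f at 0 is [[2, 0], [0, 0]] with rank 1, so corank 1. A Groebner basis of the Jacobian ideal J(f) in C{s,t} is {t^8, s}; counting standard monomials gives mu = 8. Corank 1: A-series; mu = 8 gives A_8.

Type A_8, Milnor number mu = 8.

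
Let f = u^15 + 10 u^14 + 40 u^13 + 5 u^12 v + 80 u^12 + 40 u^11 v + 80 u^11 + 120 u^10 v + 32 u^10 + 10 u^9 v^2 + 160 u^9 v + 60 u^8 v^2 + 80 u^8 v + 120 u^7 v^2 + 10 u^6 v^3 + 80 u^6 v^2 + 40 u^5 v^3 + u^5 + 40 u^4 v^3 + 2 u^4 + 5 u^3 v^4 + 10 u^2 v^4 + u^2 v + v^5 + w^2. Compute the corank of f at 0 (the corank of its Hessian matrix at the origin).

The Hessian at 0 is [[0, 0, 0], [0, 0, 0], [0, 0, 2]] of rank 1; hence corank 2.

2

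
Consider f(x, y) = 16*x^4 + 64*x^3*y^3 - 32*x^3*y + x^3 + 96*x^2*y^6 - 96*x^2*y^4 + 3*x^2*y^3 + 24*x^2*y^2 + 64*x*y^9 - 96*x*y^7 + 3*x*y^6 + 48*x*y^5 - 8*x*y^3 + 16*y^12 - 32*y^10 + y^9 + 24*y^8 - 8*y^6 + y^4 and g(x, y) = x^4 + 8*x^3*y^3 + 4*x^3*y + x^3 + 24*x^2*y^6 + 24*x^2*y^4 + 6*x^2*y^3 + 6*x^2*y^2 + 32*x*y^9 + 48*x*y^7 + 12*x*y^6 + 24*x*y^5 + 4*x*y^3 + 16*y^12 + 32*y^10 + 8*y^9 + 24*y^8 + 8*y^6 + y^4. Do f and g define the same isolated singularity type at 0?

The Hessian of f at 0 has rank 0. Corank 2; j^3 = x^3 is a perfect cube, so E-series; the 4-jet and mu = 6 give E_6. The Hessian of g at 0 has rank 0. Corank 2; j^3 = x^3 is a perfect cube, so E-series; the 4-jet and mu = 6 give E_6. Both have type E_6, hence right-equivalent.

Yes.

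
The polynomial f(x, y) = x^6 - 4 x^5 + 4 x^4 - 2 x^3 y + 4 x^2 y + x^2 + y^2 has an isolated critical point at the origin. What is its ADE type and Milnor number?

The Hessian of f at 0 is [[2, 0], [0, 2]] with rank 2, so corank 0. A Groebner basis of the Jacobian ideal J(f) in C{x,y} is {x, y}; counting standard monomials gives mu = 1. Corank 0: nondegenerate Morse point, so A_1.

Type A_1, Milnor number mu = 1.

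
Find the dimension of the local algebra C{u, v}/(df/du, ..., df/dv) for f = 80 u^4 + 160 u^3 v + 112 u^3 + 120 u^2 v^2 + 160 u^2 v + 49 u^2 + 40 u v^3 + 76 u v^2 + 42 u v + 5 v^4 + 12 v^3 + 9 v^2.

3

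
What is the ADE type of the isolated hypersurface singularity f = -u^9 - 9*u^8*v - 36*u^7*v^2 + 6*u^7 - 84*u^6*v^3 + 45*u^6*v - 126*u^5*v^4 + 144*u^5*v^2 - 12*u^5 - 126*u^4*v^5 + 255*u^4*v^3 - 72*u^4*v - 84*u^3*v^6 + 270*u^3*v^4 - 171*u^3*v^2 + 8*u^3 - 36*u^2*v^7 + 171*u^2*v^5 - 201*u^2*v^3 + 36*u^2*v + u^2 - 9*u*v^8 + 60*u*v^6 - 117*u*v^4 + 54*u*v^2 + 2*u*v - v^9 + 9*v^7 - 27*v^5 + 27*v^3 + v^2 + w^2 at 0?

The Hessian of f at 0 is [[2, 2, 0], [2, 2, 0], [0, 0, 2]] with rank 2, so corank 1. A Groebner basis of the Jacobian ideal J(f) in C{u,v,w} is {v^2, u + v, w}; counting standard monomials gives mu = 2. Corank 1: A-series; mu = 2 gives A_2.

A_{2}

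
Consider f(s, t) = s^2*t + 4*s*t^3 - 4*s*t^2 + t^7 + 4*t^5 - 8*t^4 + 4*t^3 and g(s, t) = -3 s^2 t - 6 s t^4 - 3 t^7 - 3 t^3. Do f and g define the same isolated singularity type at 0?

No.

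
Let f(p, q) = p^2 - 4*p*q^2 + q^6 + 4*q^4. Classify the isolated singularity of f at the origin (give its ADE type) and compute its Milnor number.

Type A5, Milnor number mu = 5.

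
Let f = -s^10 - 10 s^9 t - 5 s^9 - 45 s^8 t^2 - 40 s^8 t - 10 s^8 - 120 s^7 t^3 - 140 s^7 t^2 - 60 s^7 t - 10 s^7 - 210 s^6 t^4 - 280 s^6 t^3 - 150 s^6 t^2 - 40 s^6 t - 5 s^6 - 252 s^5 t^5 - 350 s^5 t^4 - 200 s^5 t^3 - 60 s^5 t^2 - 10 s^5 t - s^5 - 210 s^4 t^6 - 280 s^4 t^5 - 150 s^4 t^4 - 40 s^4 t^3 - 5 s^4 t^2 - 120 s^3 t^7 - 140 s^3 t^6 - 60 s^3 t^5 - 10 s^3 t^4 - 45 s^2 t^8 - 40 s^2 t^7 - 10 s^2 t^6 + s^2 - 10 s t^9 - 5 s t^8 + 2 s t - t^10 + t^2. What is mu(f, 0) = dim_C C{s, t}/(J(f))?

4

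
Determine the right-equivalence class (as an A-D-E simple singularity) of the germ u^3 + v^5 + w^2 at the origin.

The Hessian of f at 0 is [[0, 0, 0], [0, 0, 0], [0, 0, 2]] with rank 1, so corank 2. A Groebner basis of the Jacobian ideal J(f) in C{u,v,w} is {v^4, u^2, w}; counting standard monomials gives mu = 8. Corank 2; j^3 = u^3 is a perfect cube, so E-series; the 5-jet and mu = 8 give E_8.

E_{8}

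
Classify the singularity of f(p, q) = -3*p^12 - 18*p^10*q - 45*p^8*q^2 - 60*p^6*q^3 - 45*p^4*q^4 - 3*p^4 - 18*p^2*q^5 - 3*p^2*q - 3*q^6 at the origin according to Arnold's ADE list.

D_{7}

The Hessian of f at 0 is [[0, 0], [0, 0]] with rank 0, so corank 2. A Groebner basis of the Jacobian ideal J(f) in C{p,q} is {p^2/6 + q^5, p^3, p*q}; counting standard monomials gives mu = 7. Corank 2; j^3 = -3*p^2*q has shape L^2 M (L != M), so D-series; mu = 7 gives D_7.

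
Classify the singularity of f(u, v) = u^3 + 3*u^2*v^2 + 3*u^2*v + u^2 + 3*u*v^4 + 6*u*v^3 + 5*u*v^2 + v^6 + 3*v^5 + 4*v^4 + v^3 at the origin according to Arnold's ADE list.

A2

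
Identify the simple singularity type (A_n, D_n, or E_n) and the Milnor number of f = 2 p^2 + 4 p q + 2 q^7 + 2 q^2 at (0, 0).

Type A6, Milnor number mu = 6.

The Hessian of f at 0 is [[4, 4], [4, 4]] with rank 1, so corank 1. A Groebner basis of the Jacobian ideal J(f) in C{p,q} is {q^6, p + q}; counting standard monomials gives mu = 6. Corank 1: A-series; mu = 6 gives A_6.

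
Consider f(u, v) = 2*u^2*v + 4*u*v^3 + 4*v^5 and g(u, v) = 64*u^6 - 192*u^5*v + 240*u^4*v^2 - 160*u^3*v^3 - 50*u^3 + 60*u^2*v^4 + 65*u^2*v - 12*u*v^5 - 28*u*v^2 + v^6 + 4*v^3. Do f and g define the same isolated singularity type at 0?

No.

The Hessian of f at 0 has rank 0. Corank 2; j^3 = 2*u^2*v has shape L^2 M (L != M), so D-series; mu = 6 gives D_6. The Hessian of g at 0 has rank 0. Corank 2; j^3 = -(2*u - v)*(5*u - 2*v)^2 has shape L^2 M (L != M), so D-series; mu = 7 gives D_7. f is D_6 but g is D_7, hence not right-equivalent.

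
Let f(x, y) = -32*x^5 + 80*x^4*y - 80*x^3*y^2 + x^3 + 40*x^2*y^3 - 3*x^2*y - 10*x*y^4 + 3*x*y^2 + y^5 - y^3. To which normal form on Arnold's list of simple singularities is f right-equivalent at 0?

The Hessian of f at 0 has rank 0. Corank 2; j^3 = (x - y)^3 is a perfect cube, so E-series; the 5-jet and mu = 8 give E_8.

E_8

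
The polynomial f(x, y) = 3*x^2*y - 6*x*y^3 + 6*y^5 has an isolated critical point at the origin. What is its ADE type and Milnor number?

The Hessian of f at 0 is [[0, 0], [0, 0]] with rank 0, so corank 2. A Groebner basis of the Jacobian ideal J(f) in C{x,y} is {x^3, x^2*y, x^2/4 + x*y^2, -x*y + y^3}; counting standard monomials gives mu = 6. Corank 2; j^3 = 3*x^2*y has shape L^2 M (L != M), so D-series; mu = 6 gives D_6.

Type D6, Milnor number mu = 6.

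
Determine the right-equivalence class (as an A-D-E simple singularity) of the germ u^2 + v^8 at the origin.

A_7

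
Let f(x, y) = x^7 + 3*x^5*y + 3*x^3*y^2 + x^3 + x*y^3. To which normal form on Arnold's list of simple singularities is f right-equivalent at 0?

E7

The Hessian of f at 0 is [[0, 0], [0, 0]] with rank 0, so corank 2. A Groebner basis of the Jacobian ideal J(f) in C{x,y} is {x^3, x*y^2, 3*x^2 + y^3}; counting standard monomials gives mu = 7. Corank 2; j^3 = x^3 is a perfect cube, so E-series; the 4-jet and mu = 7 give E_7.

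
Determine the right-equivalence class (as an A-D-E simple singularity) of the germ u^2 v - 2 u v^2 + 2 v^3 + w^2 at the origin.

The Hessian of f at 0 is [[0, 0, 0], [0, 0, 0], [0, 0, 2]] with rank 1, so corank 2. A Groebner basis of the Jacobian ideal J(f) in C{u,v,w} is {v^3, u^2 + 2*v^2, u*v - v^2, w}; counting standard monomials gives mu = 4. Corank 2; j^3 = v*(u^2 - 2*u*v + 2*v^2) splits into three distinct lines over C (the quadratic factor has nonzero discriminant), so D_4.

D_{4}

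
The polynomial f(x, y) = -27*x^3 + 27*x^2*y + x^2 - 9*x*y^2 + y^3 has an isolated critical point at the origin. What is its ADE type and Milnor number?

The Hessian of f at 0 is [[2, 0], [0, 0]] with rank 1, so corank 1. A Groebner basis of the Jacobian ideal J(f) in C{x,y} is {y^2, x}; counting standard monomials gives mu = 2. Corank 1: A-series; mu = 2 gives A_2.

Type A2, Milnor number mu = 2.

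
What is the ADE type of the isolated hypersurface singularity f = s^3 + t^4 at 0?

E_{6}

The Hessian of f at 0 has rank 0. Corank 2; j^3 = s^3 is a perfect cube, so E-series; the 4-jet and mu = 6 give E_6.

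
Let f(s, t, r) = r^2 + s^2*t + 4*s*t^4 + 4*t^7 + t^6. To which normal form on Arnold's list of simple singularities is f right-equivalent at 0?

D7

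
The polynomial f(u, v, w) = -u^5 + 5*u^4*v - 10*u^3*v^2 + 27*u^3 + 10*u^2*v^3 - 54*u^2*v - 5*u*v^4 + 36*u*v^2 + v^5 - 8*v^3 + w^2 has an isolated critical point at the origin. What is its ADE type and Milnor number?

Type E8, Milnor number mu = 8.

The Hessian of f at 0 is [[0, 0, 0], [0, 0, 0], [0, 0, 2]] with rank 1, so corank 2. A Groebner basis of the Jacobian ideal J(f) in C{u,v,w} is {v^5, u*v^3 - 3*v^4/4, u^2 - 4*u*v/3 + 4*v^2/9, w}; counting standard monomials gives mu = 8. Corank 2; j^3 = (3*u - 2*v)^3 is a perfect cube, so E-series; the 5-jet and mu = 8 give E_8.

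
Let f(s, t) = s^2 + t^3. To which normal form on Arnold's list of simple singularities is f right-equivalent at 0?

A_{2}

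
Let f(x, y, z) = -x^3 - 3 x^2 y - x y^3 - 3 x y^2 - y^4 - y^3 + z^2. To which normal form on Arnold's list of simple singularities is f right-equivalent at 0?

The Hessian of f at 0 has rank 1. Corank 2; j^3 = -(x + y)^3 is a perfect cube, so E-series; the 4-jet and mu = 7 give E_7.

E_{7}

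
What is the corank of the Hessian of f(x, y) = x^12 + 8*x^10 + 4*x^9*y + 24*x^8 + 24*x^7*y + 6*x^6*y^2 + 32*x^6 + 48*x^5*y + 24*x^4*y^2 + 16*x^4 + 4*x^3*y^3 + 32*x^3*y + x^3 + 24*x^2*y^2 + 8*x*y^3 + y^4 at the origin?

2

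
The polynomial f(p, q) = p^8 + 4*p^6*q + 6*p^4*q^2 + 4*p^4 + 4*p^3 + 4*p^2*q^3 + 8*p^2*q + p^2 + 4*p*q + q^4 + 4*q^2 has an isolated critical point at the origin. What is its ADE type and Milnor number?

The Hessian of f at 0 has rank 1. Corank 1: A-series; mu = 3 gives A_3.

Type A_3, Milnor number mu = 3.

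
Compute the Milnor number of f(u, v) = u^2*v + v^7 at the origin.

8

The Hessian of f at 0 has rank 0. Corank 2; j^3 = u^2*v has shape L^2 M (L != M), so D-series; mu = 8 gives D_8.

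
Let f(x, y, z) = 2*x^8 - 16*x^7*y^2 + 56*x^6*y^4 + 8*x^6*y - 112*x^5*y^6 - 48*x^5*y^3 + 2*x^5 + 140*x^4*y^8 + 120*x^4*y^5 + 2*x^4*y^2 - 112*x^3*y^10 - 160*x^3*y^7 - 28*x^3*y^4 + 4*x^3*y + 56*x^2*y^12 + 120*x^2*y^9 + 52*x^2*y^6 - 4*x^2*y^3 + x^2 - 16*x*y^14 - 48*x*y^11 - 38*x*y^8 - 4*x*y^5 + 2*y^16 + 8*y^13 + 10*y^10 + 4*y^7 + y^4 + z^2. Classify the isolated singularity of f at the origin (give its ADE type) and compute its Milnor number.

The Hessian of f at 0 has rank 2. Corank 1: A-series; mu = 3 gives A_3.

Type A_{3}, Milnor number mu = 3.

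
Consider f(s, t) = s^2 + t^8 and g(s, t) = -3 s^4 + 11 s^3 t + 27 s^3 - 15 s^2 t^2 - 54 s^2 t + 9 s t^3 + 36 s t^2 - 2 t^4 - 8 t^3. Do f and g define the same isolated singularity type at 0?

No.

The Hessian of f at 0 is [[2, 0], [0, 0]] with rank 1, so corank 1. A Groebner basis of the Jacobian ideal J(f) in C{s,t} is {t^7, s}; counting standard monomials gives mu = 7. Corank 1: A-series; mu = 7 gives A_7. The Hessian of g at 0 is [[0, 0], [0, 0]] with rank 0, so corank 2. A Groebner basis of the Jacobian ideal J(g) in C{s,t} is {19683*s^2 - 26244*s*t + t^4 + 27*t^3 + 8748*t^2, s^3 - 270*s^2 + 360*s*t - 2*t^3/3 - 120*t^2, s^2*t - 243*s^2 + 324*s*t - 7*t^3/9 - 108*t^2, -162*s^2 + s*t^2 + 216*s*t - 8*t^3/9 - 72*t^2}; counting standard monomials gives mu = 7. Corank 2; j^3 = (3*s - 2*t)^3 is a perfect cube, so E-series; the 4-jet and mu = 7 give E_7. f is A_7 but g is E_7, hence not right-equivalent.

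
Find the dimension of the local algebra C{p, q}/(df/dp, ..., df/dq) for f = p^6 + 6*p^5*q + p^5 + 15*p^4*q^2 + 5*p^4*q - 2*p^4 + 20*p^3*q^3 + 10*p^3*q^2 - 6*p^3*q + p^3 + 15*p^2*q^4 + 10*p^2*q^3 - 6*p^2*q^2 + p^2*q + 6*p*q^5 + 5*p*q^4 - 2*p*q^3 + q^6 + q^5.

7

The Hessian of f at 0 is [[0, 0], [0, 0]] with rank 0, so corank 2. A Groebner basis of the Jacobian ideal J(f) in C{p,q} is {-11*p^2/15 - 2*p*q/15 + q^4 + 2*q^3/15, p^3, p^2*q + 2*p^2/15 - p*q/15 + q^3/15, -7*p^2/15 + p*q^2 - 4*p*q/15 + 4*q^3/15}; counting standard monomials gives mu = 7. Corank 2; j^3 = p^2*(p + q) has shape L^2 M (L != M), so D-series; mu = 7 gives D_7.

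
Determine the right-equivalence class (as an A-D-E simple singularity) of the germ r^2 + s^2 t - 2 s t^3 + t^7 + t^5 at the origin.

D_{8}

The Hessian of f at 0 is [[0, 0, 0], [0, 0, 0], [0, 0, 2]] with rank 1, so corank 2. A Groebner basis of the Jacobian ideal J(f) in C{s,t,r} is {s^2*t^2 + s^2/7 - s*t^2/7, s^3 + s^2/7 - s*t^2/7, -s*t + t^3, r}; counting standard monomials gives mu = 8. Corank 2; j^3 = s^2*t has shape L^2 M (L != M), so D-series; mu = 8 gives D_8.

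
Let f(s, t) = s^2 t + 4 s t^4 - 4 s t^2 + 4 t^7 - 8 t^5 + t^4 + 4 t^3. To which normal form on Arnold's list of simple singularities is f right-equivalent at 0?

The Hessian of f at 0 is [[0, 0], [0, 0]] with rank 0, so corank 2. A Groebner basis of the Jacobian ideal J(f) in C{s,t} is {s^3 + 2*s^2 - 8*t^2, s^2/4 + t^3 - t^2, s*t - 2*t^2}; counting standard monomials gives mu = 5. Corank 2; j^3 = t*(s - 2*t)^2 has shape L^2 M (L != M), so D-series; mu = 5 gives D_5.

D5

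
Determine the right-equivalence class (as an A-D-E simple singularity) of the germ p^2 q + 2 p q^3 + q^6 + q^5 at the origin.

The Hessian of f at 0 has rank 0. Corank 2; j^3 = p^2*q has shape L^2 M (L != M), so D-series; mu = 7 gives D_7.

D_{7}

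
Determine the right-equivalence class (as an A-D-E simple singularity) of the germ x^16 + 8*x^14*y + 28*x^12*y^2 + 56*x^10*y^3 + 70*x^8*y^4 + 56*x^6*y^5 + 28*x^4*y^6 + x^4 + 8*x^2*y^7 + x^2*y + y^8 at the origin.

D_{9}

The Hessian of f at 0 is [[0, 0], [0, 0]] with rank 0, so corank 2. A Groebner basis of the Jacobian ideal J(f) in C{x,y} is {x^2/8 + y^7, x^3, x*y}; counting standard monomials gives mu = 9. Corank 2; j^3 = x^2*y has shape L^2 M (L != M), so D-series; mu = 9 gives D_9.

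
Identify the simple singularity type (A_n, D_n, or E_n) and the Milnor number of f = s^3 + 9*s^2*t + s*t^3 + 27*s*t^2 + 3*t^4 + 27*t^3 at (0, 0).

The Hessian of f at 0 is [[0, 0], [0, 0]] with rank 0, so corank 2. A Groebner basis of the Jacobian ideal J(f) in C{s,t} is {s^3 + 9*s^2*t + 162*s^2 + 972*s*t + 1458*t^2, -9*s^2 + s*t^2 - 54*s*t - 81*t^2, 3*s^2 + 18*s*t + t^3 + 27*t^2}; counting standard monomials gives mu = 7. Corank 2; j^3 = (s + 3*t)^3 is a perfect cube, so E-series; the 4-jet and mu = 7 give E_7.

Type E_{7}, Milnor number mu = 7.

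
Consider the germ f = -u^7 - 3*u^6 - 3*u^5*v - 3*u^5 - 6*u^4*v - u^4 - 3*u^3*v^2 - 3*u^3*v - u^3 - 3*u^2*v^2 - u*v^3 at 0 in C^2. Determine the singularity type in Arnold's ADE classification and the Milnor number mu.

Type E7, Milnor number mu = 7.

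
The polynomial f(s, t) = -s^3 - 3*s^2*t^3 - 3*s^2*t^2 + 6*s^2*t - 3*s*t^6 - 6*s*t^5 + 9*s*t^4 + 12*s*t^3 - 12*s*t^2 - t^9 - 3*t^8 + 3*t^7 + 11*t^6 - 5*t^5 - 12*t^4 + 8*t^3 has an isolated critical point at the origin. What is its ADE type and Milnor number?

The Hessian of f at 0 has rank 0. Corank 2; j^3 = -(s - 2*t)^3 is a perfect cube, so E-series; the 5-jet and mu = 8 give E_8.

Type E_{8}, Milnor number mu = 8.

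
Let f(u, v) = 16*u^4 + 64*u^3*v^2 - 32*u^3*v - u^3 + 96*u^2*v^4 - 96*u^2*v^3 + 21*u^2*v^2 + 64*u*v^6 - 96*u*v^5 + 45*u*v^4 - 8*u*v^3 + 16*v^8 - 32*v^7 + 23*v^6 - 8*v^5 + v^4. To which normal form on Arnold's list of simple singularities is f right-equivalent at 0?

E6

The Hessian of f at 0 is [[0, 0], [0, 0]] with rank 0, so corank 2. A Groebner basis of the Jacobian ideal J(f) in C{u,v} is {u^3, u^2*v, u^2/2 + u*v^2, 3*u^2 + v^3}; counting standard monomials gives mu = 6. Corank 2; j^3 = -u^3 is a perfect cube, so E-series; the 4-jet and mu = 6 give E_6.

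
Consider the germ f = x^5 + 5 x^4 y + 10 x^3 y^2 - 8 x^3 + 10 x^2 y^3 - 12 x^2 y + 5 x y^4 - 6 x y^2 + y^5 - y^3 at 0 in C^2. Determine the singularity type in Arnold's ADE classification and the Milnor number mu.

Type E8, Milnor number mu = 8.

The Hessian of f at 0 has rank 0. Corank 2; j^3 = -(2*x + y)^3 is a perfect cube, so E-series; the 5-jet and mu = 8 give E_8.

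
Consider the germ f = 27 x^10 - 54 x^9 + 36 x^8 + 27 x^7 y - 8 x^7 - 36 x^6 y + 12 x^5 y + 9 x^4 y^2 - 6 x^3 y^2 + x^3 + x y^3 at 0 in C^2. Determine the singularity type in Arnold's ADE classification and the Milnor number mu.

Type E_{7}, Milnor number mu = 7.

The Hessian of f at 0 is [[0, 0], [0, 0]] with rank 0, so corank 2. A Groebner basis of the Jacobian ideal J(f) in C{x,y} is {x^3, x*y^2, 3*x^2 + y^3}; counting standard monomials gives mu = 7. Corank 2; j^3 = x^3 is a perfect cube, so E-series; the 4-jet and mu = 7 give E_7.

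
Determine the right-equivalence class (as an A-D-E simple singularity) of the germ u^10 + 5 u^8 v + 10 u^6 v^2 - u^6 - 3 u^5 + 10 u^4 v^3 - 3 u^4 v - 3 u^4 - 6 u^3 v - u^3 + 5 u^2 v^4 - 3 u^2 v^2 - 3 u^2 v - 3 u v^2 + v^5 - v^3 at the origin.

The Hessian of f at 0 has rank 0. Corank 2; j^3 = -(u + v)^3 is a perfect cube, so E-series; the 5-jet and mu = 8 give E_8.

E8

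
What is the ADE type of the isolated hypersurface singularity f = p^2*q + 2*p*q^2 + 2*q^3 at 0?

The Hessian of f at 0 has rank 0. Corank 2; j^3 = q*(p^2 + 2*p*q + 2*q^2) splits into three distinct lines over C (the quadratic factor has nonzero discriminant), so D_4.

D_4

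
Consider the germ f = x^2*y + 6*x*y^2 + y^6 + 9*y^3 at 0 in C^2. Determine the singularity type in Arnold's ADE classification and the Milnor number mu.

Type D_{7}, Milnor number mu = 7.

The Hessian of f at 0 has rank 0. Corank 2; j^3 = y*(x + 3*y)^2 has shape L^2 M (L != M), so D-series; mu = 7 gives D_7.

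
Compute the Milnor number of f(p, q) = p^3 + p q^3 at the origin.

7

The Hessian of f at 0 is [[0, 0], [0, 0]] with rank 0, so corank 2. A Groebner basis of the Jacobian ideal J(f) in C{p,q} is {p^3, p*q^2, 3*p^2 + q^3}; counting standard monomials gives mu = 7. Corank 2; j^3 = p^3 is a perfect cube, so E-series; the 4-jet and mu = 7 give E_7.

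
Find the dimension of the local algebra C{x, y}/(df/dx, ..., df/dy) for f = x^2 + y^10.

9

The Hessian of f at 0 has rank 1. Corank 1: A-series; mu = 9 gives A_9.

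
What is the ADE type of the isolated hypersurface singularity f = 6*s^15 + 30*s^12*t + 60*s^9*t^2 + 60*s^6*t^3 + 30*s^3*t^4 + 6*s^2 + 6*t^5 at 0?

The Hessian of f at 0 has rank 1. Corank 1: A-series; mu = 4 gives A_4.

A4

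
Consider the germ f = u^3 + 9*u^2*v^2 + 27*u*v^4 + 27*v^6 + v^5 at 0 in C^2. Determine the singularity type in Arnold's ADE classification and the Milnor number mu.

Type E_{8}, Milnor number mu = 8.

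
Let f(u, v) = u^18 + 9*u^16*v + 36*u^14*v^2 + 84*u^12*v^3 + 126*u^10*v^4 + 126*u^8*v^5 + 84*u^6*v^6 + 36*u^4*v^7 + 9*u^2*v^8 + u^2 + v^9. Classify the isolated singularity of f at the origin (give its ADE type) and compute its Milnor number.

Type A8, Milnor number mu = 8.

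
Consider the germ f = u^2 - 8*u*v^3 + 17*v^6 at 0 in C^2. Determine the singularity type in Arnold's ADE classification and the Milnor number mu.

The Hessian of f at 0 is [[2, 0], [0, 0]] with rank 1, so corank 1. A Groebner basis of the Jacobian ideal J(f) in C{u,v} is {u*v^2, -u/4 + v^3, u^2}; counting standard monomials gives mu = 5. Corank 1: A-series; mu = 5 gives A_5.

Type A_5, Milnor number mu = 5.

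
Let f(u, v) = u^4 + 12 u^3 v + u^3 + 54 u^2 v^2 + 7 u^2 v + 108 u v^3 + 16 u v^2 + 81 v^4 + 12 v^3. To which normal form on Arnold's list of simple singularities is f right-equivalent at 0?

The Hessian of f at 0 is [[0, 0], [0, 0]] with rank 0, so corank 2. A Groebner basis of the Jacobian ideal J(f) in C{u,v} is {u*v^2 + u*v/2 + v^2, -u*v/4 + v^3 - v^2/2, u^2 + 5*u*v + 6*v^2}; counting standard monomials gives mu = 5. Corank 2; j^3 = (u + 2*v)^2*(u + 3*v) has shape L^2 M (L != M), so D-series; mu = 5 gives D_5.

D_{5}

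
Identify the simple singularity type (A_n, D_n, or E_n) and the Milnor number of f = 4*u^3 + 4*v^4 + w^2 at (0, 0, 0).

Type E6, Milnor number mu = 6.

The Hessian of f at 0 is [[0, 0, 0], [0, 0, 0], [0, 0, 2]] with rank 1, so corank 2. A Groebner basis of the Jacobian ideal J(f) in C{u,v,w} is {v^3, u^2, w}; counting standard monomials gives mu = 6. Corank 2; j^3 = 4*u^3 is a perfect cube, so E-series; the 4-jet and mu = 6 give E_6.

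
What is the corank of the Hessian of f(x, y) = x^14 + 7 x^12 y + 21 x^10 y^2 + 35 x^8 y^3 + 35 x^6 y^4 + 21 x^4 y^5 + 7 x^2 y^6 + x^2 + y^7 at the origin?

1

The Hessian at 0 is [[2, 0], [0, 0]] of rank 1; hence corank 1.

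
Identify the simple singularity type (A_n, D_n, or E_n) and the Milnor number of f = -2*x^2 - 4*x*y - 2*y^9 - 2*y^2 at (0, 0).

Type A_{8}, Milnor number mu = 8.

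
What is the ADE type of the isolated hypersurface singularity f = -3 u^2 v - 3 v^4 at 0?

The Hessian of f at 0 has rank 0. Corank 2; j^3 = -3*u^2*v has shape L^2 M (L != M), so D-series; mu = 5 gives D_5.

D5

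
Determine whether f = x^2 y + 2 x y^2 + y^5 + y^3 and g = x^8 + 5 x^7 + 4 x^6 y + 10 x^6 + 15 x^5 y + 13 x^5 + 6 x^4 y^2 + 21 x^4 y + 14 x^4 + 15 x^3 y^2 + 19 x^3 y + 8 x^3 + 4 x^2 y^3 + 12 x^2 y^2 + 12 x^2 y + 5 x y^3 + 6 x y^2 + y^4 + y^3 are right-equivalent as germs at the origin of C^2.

No.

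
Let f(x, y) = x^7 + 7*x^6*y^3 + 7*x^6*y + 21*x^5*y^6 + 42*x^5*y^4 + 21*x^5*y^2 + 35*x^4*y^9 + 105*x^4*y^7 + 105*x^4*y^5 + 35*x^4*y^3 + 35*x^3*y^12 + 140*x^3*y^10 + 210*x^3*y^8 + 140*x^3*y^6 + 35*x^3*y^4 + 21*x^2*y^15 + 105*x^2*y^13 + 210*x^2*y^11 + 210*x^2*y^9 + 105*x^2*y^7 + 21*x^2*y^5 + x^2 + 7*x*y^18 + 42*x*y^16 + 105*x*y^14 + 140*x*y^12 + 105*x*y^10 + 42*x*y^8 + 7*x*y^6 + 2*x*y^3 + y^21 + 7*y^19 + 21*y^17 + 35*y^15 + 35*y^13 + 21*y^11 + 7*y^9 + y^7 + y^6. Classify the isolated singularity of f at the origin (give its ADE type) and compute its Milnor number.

Type A_{6}, Milnor number mu = 6.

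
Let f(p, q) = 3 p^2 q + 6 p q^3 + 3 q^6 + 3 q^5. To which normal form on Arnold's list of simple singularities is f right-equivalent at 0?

D_7

The Hessian of f at 0 is [[0, 0], [0, 0]] with rank 0, so corank 2. A Groebner basis of the Jacobian ideal J(f) in C{p,q} is {p^3, p^2*q + p^2/6 + p*q^2/6, p*q + q^3}; counting standard monomials gives mu = 7. Corank 2; j^3 = 3*p^2*q has shape L^2 M (L != M), so D-series; mu = 7 gives D_7.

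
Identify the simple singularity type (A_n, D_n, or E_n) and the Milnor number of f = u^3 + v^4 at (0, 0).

The Hessian of f at 0 has rank 0. Corank 2; j^3 = u^3 is a perfect cube, so E-series; the 4-jet and mu = 6 give E_6.

Type E6, Milnor number mu = 6.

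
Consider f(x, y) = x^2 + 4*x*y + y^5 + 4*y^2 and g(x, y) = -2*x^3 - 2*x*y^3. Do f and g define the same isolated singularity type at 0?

No.

The Hessian of f at 0 has rank 1. Corank 1: A-series; mu = 4 gives A_4. The Hessian of g at 0 has rank 0. Corank 2; j^3 = -2*x^3 is a perfect cube, so E-series; the 4-jet and mu = 7 give E_7. f is A_4 but g is E_7, hence not right-equivalent.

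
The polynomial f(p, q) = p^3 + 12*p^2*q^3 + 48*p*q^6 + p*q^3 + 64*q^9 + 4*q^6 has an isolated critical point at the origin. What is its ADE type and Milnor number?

Type E7, Milnor number mu = 7.

The Hessian of f at 0 has rank 0. Corank 2; j^3 = p^3 is a perfect cube, so E-series; the 4-jet and mu = 7 give E_7.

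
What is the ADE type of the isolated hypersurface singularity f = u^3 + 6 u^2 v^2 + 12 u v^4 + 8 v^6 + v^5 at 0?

The Hessian of f at 0 has rank 0. Corank 2; j^3 = u^3 is a perfect cube, so E-series; the 5-jet and mu = 8 give E_8.

E_{8}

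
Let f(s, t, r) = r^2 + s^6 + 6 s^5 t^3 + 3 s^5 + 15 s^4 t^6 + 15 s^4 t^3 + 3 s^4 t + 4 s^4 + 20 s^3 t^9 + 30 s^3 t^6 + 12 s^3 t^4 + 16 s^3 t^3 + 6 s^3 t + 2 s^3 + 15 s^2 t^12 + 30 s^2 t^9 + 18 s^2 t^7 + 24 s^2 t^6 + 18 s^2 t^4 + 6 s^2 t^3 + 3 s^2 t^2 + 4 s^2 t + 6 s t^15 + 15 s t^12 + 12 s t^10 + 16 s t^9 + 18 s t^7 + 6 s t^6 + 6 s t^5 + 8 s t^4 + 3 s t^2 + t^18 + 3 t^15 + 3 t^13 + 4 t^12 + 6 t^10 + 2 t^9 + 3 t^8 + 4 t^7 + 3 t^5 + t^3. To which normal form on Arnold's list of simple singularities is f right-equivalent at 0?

The Hessian of f at 0 is [[0, 0, 0], [0, 0, 0], [0, 0, 2]] with rank 1, so corank 2. A Groebner basis of the Jacobian ideal J(f) in C{s,t,r} is {t^3, s^2 - 3*t^2/2, s*t + 3*t^2/2, r}; counting standard monomials gives mu = 4. Corank 2; j^3 = (s + t)*(2*s^2 + 2*s*t + t^2) splits into three distinct lines over C (the quadratic factor has nonzero discriminant), so D_4.

D_{4}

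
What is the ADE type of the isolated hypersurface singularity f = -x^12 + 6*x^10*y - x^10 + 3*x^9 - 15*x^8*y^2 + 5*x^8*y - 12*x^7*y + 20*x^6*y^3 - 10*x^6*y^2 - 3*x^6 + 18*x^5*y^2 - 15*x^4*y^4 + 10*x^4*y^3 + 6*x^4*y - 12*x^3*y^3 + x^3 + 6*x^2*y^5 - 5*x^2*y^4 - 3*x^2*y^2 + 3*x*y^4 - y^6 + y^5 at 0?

The Hessian of f at 0 has rank 0. Corank 2; j^3 = x^3 is a perfect cube, so E-series; the 5-jet and mu = 8 give E_8.

E8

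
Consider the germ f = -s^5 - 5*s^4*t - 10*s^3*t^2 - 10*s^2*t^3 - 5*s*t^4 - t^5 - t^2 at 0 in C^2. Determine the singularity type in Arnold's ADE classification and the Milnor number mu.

The Hessian of f at 0 has rank 1. Corank 1: A-series; mu = 4 gives A_4.

Type A_4, Milnor number mu = 4.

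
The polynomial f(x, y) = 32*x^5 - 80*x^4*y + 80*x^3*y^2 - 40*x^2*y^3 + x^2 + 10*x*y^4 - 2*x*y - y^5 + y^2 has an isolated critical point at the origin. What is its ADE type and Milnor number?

Type A_4, Milnor number mu = 4.

The Hessian of f at 0 has rank 1. Corank 1: A-series; mu = 4 gives A_4.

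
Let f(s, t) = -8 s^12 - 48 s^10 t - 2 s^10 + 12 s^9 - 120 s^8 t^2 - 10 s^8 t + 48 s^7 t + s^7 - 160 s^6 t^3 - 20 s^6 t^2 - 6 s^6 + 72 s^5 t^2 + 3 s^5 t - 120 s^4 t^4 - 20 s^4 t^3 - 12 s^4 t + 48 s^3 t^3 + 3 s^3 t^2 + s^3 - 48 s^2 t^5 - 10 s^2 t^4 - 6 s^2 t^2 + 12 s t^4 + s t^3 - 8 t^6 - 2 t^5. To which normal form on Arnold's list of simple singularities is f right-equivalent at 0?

E_{7}

The Hessian of f at 0 has rank 0. Corank 2; j^3 = s^3 is a perfect cube, so E-series; the 4-jet and mu = 7 give E_7.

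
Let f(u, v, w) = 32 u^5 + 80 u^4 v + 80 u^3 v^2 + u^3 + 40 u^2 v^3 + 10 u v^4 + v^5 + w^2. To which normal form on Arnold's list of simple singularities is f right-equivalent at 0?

E_{8}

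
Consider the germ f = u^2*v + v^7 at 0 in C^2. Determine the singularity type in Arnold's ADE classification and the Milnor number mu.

The Hessian of f at 0 has rank 0. Corank 2; j^3 = u^2*v has shape L^2 M (L != M), so D-series; mu = 8 gives D_8.

Type D_{8}, Milnor number mu = 8.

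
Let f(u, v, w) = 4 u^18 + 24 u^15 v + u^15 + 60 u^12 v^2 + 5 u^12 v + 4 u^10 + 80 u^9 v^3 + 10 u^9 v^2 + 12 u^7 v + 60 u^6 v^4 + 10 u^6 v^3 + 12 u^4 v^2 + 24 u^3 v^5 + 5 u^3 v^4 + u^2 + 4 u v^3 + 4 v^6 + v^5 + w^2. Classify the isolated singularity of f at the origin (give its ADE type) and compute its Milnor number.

The Hessian of f at 0 has rank 2. Corank 1: A-series; mu = 4 gives A_4.

Type A_{4}, Milnor number mu = 4.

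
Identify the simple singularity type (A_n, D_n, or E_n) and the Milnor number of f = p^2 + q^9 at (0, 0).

The Hessian of f at 0 has rank 1. Corank 1: A-series; mu = 8 gives A_8.

Type A_{8}, Milnor number mu = 8.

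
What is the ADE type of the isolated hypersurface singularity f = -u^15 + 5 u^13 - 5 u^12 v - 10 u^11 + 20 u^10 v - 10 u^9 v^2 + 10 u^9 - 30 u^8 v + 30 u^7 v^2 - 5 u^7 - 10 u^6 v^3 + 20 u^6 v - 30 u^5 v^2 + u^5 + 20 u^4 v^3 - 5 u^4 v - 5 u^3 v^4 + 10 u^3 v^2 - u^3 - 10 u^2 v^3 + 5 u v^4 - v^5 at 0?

The Hessian of f at 0 is [[0, 0], [0, 0]] with rank 0, so corank 2. A Groebner basis of the Jacobian ideal J(f) in C{u,v} is {v^5, u*v^3 - v^4/4, u^2}; counting standard monomials gives mu = 8. Corank 2; j^3 = -u^3 is a perfect cube, so E-series; the 5-jet and mu = 8 give E_8.

E_{8}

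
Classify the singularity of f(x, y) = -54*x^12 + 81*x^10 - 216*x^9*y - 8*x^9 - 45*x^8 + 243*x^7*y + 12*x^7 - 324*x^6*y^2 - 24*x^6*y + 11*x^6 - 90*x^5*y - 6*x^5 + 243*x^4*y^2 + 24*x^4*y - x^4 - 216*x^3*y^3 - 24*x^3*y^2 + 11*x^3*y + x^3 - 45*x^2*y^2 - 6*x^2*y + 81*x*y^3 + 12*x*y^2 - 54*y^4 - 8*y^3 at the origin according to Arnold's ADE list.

The Hessian of f at 0 is [[0, 0], [0, 0]] with rank 0, so corank 2. A Groebner basis of the Jacobian ideal J(f) in C{x,y} is {3*x^2 - 12*x*y + y^4 + y^3 + 12*y^2, x^3 - 30*x^2 + 120*x*y - 18*y^3 - 120*y^2, x^2*y - 9*x^2 + 36*x*y - 7*y^3 - 36*y^2, -2*x^2 + x*y^2 + 8*x*y - 8*y^3/3 - 8*y^2}; counting standard monomials gives mu = 7. Corank 2; j^3 = (x - 2*y)^3 is a perfect cube, so E-series; the 4-jet and mu = 7 give E_7.

E_7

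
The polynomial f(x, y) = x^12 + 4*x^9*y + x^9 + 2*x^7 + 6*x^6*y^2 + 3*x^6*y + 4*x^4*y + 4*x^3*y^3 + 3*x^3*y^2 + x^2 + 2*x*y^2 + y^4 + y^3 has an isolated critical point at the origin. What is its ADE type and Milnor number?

Type A2, Milnor number mu = 2.

The Hessian of f at 0 has rank 1. Corank 1: A-series; mu = 2 gives A_2.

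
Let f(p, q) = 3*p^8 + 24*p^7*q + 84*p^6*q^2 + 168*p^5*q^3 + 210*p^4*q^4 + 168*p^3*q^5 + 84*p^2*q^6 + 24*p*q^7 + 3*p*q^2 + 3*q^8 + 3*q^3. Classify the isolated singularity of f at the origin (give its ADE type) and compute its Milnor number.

The Hessian of f at 0 is [[0, 0], [0, 0]] with rank 0, so corank 2. A Groebner basis of the Jacobian ideal J(f) in C{p,q} is {p^7 + q^2/8, q^3, p*q + q^2}; counting standard monomials gives mu = 9. Corank 2; j^3 = 3*q^2*(p + q) has shape L^2 M (L != M), so D-series; mu = 9 gives D_9.

Type D_9, Milnor number mu = 9.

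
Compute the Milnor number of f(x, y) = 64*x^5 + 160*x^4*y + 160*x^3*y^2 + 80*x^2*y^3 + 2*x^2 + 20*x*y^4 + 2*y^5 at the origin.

4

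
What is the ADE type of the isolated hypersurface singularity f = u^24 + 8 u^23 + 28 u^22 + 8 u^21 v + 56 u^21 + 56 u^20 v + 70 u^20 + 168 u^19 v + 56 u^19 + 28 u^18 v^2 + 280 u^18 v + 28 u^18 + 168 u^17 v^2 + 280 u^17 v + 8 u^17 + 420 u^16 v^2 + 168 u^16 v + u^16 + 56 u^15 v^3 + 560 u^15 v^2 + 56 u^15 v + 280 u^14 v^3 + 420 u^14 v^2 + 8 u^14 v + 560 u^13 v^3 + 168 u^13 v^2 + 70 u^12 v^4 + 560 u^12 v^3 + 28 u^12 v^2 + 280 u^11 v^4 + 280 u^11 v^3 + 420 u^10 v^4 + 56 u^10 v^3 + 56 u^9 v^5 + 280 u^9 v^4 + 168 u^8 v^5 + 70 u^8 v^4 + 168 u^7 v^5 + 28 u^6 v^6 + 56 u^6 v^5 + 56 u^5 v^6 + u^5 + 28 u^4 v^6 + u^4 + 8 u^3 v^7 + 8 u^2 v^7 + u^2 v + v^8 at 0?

The Hessian of f at 0 has rank 0. Corank 2; j^3 = u^2*v has shape L^2 M (L != M), so D-series; mu = 9 gives D_9.

D_9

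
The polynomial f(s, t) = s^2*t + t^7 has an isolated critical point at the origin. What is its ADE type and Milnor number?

Type D8, Milnor number mu = 8.

The Hessian of f at 0 has rank 0. Corank 2; j^3 = s^2*t has shape L^2 M (L != M), so D-series; mu = 8 gives D_8.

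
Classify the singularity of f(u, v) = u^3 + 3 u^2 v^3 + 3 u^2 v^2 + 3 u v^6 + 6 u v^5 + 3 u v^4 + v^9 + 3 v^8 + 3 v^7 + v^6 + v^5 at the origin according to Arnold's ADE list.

The Hessian of f at 0 has rank 0. Corank 2; j^3 = u^3 is a perfect cube, so E-series; the 5-jet and mu = 8 give E_8.

E_{8}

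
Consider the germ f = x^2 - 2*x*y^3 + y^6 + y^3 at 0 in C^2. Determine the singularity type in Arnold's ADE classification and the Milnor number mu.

Type A_{2}, Milnor number mu = 2.

The Hessian of f at 0 has rank 1. Corank 1: A-series; mu = 2 gives A_2.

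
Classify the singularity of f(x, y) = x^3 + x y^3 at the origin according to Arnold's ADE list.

E7

The Hessian of f at 0 has rank 0. Corank 2; j^3 = x^3 is a perfect cube, so E-series; the 4-jet and mu = 7 give E_7.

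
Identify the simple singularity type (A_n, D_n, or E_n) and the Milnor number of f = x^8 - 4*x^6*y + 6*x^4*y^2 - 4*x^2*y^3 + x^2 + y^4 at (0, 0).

The Hessian of f at 0 is [[2, 0], [0, 0]] with rank 1, so corank 1. A Groebner basis of the Jacobian ideal J(f) in C{x,y} is {y^3, x}; counting standard monomials gives mu = 3. Corank 1: A-series; mu = 3 gives A_3.

Type A_3, Milnor number mu = 3.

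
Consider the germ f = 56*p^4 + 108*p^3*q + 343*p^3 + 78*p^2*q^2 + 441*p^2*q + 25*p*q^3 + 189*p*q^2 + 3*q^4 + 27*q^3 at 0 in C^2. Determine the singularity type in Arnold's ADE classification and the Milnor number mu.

Type E7, Milnor number mu = 7.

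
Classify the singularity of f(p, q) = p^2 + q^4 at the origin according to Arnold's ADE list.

A_{3}

The Hessian of f at 0 has rank 1. Corank 1: A-series; mu = 3 gives A_3.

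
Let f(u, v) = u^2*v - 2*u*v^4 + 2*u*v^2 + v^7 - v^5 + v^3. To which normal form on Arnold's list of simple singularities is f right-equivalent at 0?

D_{6}

The Hessian of f at 0 has rank 0. Corank 2; j^3 = v*(u + v)^2 has shape L^2 M (L != M), so D-series; mu = 6 gives D_6.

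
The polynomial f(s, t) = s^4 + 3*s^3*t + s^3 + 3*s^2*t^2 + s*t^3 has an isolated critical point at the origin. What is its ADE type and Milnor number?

Type E_{7}, Milnor number mu = 7.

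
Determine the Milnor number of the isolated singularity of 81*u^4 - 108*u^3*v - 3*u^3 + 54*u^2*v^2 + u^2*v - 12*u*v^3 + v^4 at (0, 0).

The Hessian of f at 0 has rank 0. Corank 2; j^3 = -u^2*(3*u - v) has shape L^2 M (L != M), so D-series; mu = 5 gives D_5.

5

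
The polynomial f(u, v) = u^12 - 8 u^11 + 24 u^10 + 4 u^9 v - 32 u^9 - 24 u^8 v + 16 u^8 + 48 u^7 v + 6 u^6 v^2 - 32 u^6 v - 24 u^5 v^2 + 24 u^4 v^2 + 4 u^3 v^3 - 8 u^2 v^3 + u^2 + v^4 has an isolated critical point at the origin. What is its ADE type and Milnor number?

Type A_{3}, Milnor number mu = 3.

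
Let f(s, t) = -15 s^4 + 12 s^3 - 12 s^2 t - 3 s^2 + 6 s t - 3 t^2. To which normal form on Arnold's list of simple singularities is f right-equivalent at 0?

A3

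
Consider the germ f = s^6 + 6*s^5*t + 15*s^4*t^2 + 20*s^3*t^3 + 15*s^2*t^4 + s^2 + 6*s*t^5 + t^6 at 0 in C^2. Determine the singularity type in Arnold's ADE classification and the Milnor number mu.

Type A_{5}, Milnor number mu = 5.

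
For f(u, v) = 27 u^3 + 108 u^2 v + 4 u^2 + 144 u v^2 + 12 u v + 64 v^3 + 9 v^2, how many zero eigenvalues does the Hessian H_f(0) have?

The Hessian at 0 is [[8, 12], [12, 18]] of rank 1; hence corank 1.

1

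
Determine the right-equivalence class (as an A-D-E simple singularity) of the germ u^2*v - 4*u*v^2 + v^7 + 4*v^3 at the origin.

The Hessian of f at 0 is [[0, 0], [0, 0]] with rank 0, so corank 2. A Groebner basis of the Jacobian ideal J(f) in C{u,v} is {u^2/7 + v^6 - 4*v^2/7, u^3 - 8*v^3, u*v - 2*v^2}; counting standard monomials gives mu = 8. Corank 2; j^3 = v*(u - 2*v)^2 has shape L^2 M (L != M), so D-series; mu = 8 gives D_8.

D_{8}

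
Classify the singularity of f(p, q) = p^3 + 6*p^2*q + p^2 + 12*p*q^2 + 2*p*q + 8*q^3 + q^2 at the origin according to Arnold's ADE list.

The Hessian of f at 0 has rank 1. Corank 1: A-series; mu = 2 gives A_2.

A2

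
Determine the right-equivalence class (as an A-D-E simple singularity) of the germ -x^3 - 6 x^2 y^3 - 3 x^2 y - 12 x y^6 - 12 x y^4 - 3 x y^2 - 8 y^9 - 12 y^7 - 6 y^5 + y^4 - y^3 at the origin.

E_6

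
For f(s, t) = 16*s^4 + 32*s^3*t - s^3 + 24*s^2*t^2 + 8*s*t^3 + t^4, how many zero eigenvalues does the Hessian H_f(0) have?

Hessian at 0 has rank 0.

2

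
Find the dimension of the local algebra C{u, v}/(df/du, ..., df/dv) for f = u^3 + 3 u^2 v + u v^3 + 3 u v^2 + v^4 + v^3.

The Hessian of f at 0 has rank 0. Corank 2; j^3 = (u + v)^3 is a perfect cube, so E-series; the 4-jet and mu = 7 give E_7.

7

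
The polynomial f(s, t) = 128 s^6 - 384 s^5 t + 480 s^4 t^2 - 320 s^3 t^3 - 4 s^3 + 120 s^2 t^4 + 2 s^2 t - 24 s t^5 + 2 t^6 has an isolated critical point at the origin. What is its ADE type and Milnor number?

Type D_7, Milnor number mu = 7.

The Hessian of f at 0 has rank 0. Corank 2; j^3 = -2*s^2*(2*s - t) has shape L^2 M (L != M), so D-series; mu = 7 gives D_7.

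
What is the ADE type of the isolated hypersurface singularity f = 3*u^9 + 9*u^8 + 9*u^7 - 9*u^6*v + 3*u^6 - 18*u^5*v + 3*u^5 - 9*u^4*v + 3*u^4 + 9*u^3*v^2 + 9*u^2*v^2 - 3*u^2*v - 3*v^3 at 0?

The Hessian of f at 0 has rank 0. Corank 2; j^3 = -3*v*(u^2 + v^2) splits into three distinct lines over C (the quadratic factor has nonzero discriminant), so D_4.

D_{4}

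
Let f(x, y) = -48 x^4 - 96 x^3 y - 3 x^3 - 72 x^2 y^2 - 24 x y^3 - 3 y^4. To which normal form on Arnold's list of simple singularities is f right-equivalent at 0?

E_{6}

The Hessian of f at 0 has rank 0. Corank 2; j^3 = -3*x^3 is a perfect cube, so E-series; the 4-jet and mu = 6 give E_6.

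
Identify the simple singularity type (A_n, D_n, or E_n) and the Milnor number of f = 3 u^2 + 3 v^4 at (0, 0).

The Hessian of f at 0 has rank 1. Corank 1: A-series; mu = 3 gives A_3.

Type A_{3}, Milnor number mu = 3.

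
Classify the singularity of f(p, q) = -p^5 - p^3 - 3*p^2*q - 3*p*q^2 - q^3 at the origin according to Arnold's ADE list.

E8

The Hessian of f at 0 has rank 0. Corank 2; j^3 = -(p + q)^3 is a perfect cube, so E-series; the 5-jet and mu = 8 give E_8.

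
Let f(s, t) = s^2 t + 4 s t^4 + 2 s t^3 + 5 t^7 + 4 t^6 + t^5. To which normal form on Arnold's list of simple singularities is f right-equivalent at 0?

The Hessian of f at 0 has rank 0. Corank 2; j^3 = s^2*t has shape L^2 M (L != M), so D-series; mu = 8 gives D_8.

D8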